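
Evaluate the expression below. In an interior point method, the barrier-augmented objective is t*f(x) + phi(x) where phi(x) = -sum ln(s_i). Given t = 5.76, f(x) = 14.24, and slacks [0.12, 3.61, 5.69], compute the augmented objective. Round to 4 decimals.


Step 1: Compute log-barrier.
ln values: [-2.1203, 1.2837, 1.7387]
phi = -(-2.1203 + 1.2837 + 1.7387) = -0.9022
Step 2: Compute augmented objective.
t*f(x) = 5.76*14.24 = 82.0224
Total = 82.0224 - 0.9022 = 81.1202


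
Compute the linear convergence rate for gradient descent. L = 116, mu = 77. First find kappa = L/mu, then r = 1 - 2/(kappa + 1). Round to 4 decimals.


Step 1: Compute the condition number.
kappa = L/mu = 116/77 = 1.5065
Step 2: Compute the convergence rate.
r = 1 - 2/(kappa + 1) = 1 - 2*mu/(L + mu) = (L - mu)/(L + mu) = 39/193 = 0.2021


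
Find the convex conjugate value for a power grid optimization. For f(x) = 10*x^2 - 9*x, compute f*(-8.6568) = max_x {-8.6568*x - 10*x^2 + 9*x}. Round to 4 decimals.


f*(y) = sup_x {y*x - a*x^2 - b*x} = sup_x {(y-b)*x - a*x^2}
FOC: (y - b) - 2a*x = 0 => x* = (y - b)/(2a)
x* = (-8.6568 + 9)/(2*10) = 0.0172
f*(-8.6568) = (y-b)^2/(4a) = (-8.6568 + 9)^2/(4*10)
= 0.1178/40 = 0.0029


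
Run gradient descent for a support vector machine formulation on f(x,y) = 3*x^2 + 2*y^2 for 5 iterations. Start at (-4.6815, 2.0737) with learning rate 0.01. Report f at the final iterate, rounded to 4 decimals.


Gradient descent on f(x,y) = 3*x^2 + 2*y^2.
Starting point: (-4.6815, 2.0737), alpha = 0.01
Step 1: grad_x = 2*3*-4.6815 = -28.089, grad_y = 2*2*2.0737 = 8.2948
  x_1 = -4.6815 - 0.01*-28.089 = -4.4006
  y_1 = 2.0737 - 0.01*8.2948 = 1.9908
Step 2: grad_x = 2*3*-4.4006 = -26.4037, grad_y = 2*2*1.9908 = 7.963
  x_2 = -4.4006 - 0.01*-26.4037 = -4.1366
  y_2 = 1.9908 - 0.01*7.963 = 1.9111
Step 3: grad_x = 2*3*-4.1366 = -24.8194, grad_y = 2*2*1.9111 = 7.6445
  x_3 = -4.1366 - 0.01*-24.8194 = -3.8884
  y_3 = 1.9111 - 0.01*7.6445 = 1.8347
Step 4: grad_x = 2*3*-3.8884 = -23.3303, grad_y = 2*2*1.8347 = 7.3387
  x_4 = -3.8884 - 0.01*-23.3303 = -3.6551
  y_4 = 1.8347 - 0.01*7.3387 = 1.7613
Step 5: grad_x = 2*3*-3.6551 = -21.9305, grad_y = 2*2*1.7613 = 7.0452
  x_5 = -3.6551 - 0.01*-21.9305 = -3.4358
  y_5 = 1.7613 - 0.01*7.0452 = 1.6908
f(-3.4358, 1.6908) = 3*(-3.4358)^2 + 2*1.6908^2 = 41.1314


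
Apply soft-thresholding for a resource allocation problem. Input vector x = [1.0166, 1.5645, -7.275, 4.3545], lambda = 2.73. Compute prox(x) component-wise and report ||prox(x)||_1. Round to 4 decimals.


Soft-thresholding with lambda = 2.73:
prox(1.0166) = sign(1.0166)*max(|1.0166| - 2.73, 0) = 0.0
prox(1.5645) = sign(1.5645)*max(|1.5645| - 2.73, 0) = 0.0
prox(-7.275) = sign(-7.275)*max(|-7.275| - 2.73, 0) = -4.545
prox(4.3545) = sign(4.3545)*max(|4.3545| - 2.73, 0) = 1.6245
prox(x) = [0.0, 0.0, -4.545, 1.6245]
||prox(x)||_1 = 0.0 + 0.0 + 4.545 + 1.6245 = 6.1695


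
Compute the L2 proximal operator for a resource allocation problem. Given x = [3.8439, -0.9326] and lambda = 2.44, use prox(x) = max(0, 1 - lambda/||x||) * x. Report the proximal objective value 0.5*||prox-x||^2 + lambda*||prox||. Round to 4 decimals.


Step 1: Compute ||x||.
||x|| = 3.9554
Step 2: Compute scaling factor.
scale = max(0, 1 - 2.44/3.9554) = 0.3831
Step 3: prox(x) = [1.4727, -0.3573]
||prox(x)|| = 1.5154
Step 4: Proximal objective.
0.5*||prox-x||^2 = 2.9768
lambda*||prox|| = 3.6976
Total = 6.6744


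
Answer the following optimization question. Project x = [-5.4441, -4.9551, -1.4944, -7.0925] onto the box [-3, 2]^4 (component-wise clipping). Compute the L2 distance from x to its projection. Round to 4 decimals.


Project each component onto [-3, 2].
clip(-5.4441) = -3.0, clip(-4.9551) = -3.0, clip(-1.4944) = -1.4944, clip(-7.0925) = -3.0
Projection = [-3.0, -3.0, -1.4944, -3.0]
Squared diffs: [5.9736, 3.8224, 0.0, 16.7486]
Distance = sqrt(26.5446) = 5.1521


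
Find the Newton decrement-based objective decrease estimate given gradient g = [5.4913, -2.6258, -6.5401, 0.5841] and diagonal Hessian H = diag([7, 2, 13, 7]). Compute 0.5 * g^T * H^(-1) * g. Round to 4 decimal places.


Step 1: H is diagonal, so H^(-1) * g = [0.7845, -1.3129, -0.5031, 0.0834].
Step 2: g^T H^(-1) g = sum_i g_i^2 / H_ii
  = (5.4913)^2/7 + (-2.6258)^2/2 + (-6.5401)^2/13 + (0.5841)^2/7
  = 4.3078 + 3.4474 + 3.2902 + 0.0487 = 11.0941
Step 3: Objective decrease = 0.5 * g^T H^(-1) g = 5.5471


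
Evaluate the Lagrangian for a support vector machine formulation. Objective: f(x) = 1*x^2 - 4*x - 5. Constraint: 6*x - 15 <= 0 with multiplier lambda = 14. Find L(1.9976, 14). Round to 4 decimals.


Step 1: Evaluate f(x).
f(1.9976) = 1*1.9976^2 - 4*1.9976 - 5 = -9.0
Step 2: Evaluate g(x).
g(1.9976) = 6*1.9976 - 15 = -3.0144
Step 3: Compute Lagrangian.
L = -9.0 + 14*-3.0144 = -51.2016


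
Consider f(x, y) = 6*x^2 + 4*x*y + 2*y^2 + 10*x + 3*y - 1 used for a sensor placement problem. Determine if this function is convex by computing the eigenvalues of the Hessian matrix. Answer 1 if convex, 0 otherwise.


The Hessian of f(x,y) = 6*x^2 + 4*x*y + 2*y^2 + 10*x + 3*y - 1 is:
H = [[12, 4], [4, 4]]
Trace = 12 + 4 = 16
Determinant = 12*4 - (4)^2 = 32
Discriminant = (16)^2 - 4*32 = 128.0
Eigenvalues: lambda_1 = 2.3431, lambda_2 = 13.6569
The function is convex.

1


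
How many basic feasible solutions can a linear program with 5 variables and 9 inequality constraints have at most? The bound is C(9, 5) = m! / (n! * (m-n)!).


Each vertex corresponds to some choice of n active constraints out of m, so the number of vertices is at most C(m, n) = m! / (n!(m-n)!).
m = 9, n = 5
Numerator: 9 * 8 * 7 * 6 * 5
Denominator: 5! = 120
C(9, 5) = 126


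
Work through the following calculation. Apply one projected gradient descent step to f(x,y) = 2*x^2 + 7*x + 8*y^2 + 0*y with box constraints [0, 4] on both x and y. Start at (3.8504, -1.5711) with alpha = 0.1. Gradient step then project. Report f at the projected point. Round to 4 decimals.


Step 1: Compute gradient at (3.8504, -1.5711).
grad_x = 2*2*3.8504 + 7 = 22.4016
grad_y = 2*8*-1.5711 + 0 = -25.1376
Step 2: Gradient step.
x_raw = 3.8504 - 0.1*22.4016 = 1.6102
y_raw = -1.5711 - 0.1*-25.1376 = 0.9427
Step 3: Project onto [0, 4].
x_proj = clip(1.6102) = 1.6102
y_proj = clip(0.9427) = 0.9427
Step 4: Evaluate f.
f(1.6102, 0.9427) = 23.5663


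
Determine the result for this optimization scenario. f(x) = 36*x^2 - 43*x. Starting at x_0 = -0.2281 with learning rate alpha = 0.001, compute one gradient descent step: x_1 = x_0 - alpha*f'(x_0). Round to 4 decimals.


We compute the gradient at x_0 and apply the update.
f'(x) = 72*x - 43
f'(-0.2281) = 72*-0.2281 - 43 = -59.4232
x_1 = -0.2281 - 0.001*-59.4232 = -0.1687


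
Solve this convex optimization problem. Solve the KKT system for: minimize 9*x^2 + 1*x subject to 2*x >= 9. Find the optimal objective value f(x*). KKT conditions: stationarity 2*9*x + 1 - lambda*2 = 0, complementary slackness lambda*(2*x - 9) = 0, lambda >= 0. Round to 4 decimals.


Step 1: Try lambda = 0 (constraint inactive).
x_unc = -1/(2*9) = -0.0556
Check: 2*-0.0556 = -0.1112 < 9 -- violated!
Step 2: Constraint must be active: 2*x = 9
x* = 9/2 = 4.5
lambda = (2*9*4.5 + 1)/2 = 41.0
Step 3: Compute optimal value.
f(x*) = 9*4.5^2 + 1*4.5 = 186.75


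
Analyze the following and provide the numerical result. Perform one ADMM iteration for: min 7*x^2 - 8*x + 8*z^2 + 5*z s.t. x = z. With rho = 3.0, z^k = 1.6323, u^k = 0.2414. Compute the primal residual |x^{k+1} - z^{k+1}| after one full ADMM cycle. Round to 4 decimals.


ADMM iteration with rho = 3.0, z^k = 1.6323, u^k = 0.2414
Step 1: x-update.
Minimize 7*x^2 - 8*x + (3.0/2)*(x - 1.6323 + 0.2414)^2
FOC: (2*7 + 3.0)*x = 8 + 3.0*(1.6323 - 0.2414)
x^{k+1} = 0.716
Step 2: z-update.
Minimize 8*z^2 + 5*z + (3.0/2)*(0.716 - z + 0.2414)^2
FOC: (2*8 + 3.0)*z = -5 + 3.0*(0.716 + 0.2414)
z^{k+1} = -0.112
Step 3: u-update.
u^{k+1} = 0.2414 + 0.716 + 0.112 = 1.0694
Step 4: Primal residual = |0.716 + 0.112| = 0.828


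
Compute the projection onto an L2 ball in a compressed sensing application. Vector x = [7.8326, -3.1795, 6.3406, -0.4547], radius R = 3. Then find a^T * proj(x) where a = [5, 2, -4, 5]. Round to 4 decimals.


Step 1: Compute ||x|| (intermediates to 6 decimals).
||x|| = sqrt(7.8326^2 + (-3.1795)^2 + 6.3406^2 + (-0.4547)^2) = 10.576805
Step 2: Project.
Since ||x|| > R, scale = R/||x|| = 3/10.576805 = 0.28364, proj(x) = scale * x
proj(x) = [2.221639, -0.901833, 1.798448, -0.128971]
Step 3: Dot product.
a^T * proj(x) = 5*2.221639 + 2*(-0.901833) - 4*1.798448 + 5*(-0.128971) = 1.4659


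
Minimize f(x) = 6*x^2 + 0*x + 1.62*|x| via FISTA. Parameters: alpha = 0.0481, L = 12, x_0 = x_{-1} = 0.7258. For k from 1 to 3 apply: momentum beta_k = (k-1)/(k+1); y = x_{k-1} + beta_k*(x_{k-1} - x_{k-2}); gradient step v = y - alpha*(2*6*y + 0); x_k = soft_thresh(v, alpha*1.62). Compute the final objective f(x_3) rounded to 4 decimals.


FISTA on f(x) = 6*x^2 + 0*x + 1.62*|x|
L = 12, alpha = 0.0481
Iteration 1: beta = 0.0, y = 0.7258 + 0.0*(0.7258 - 0.7258) = 0.7258
  grad(y) = 8.7096, v = y - alpha*grad = 0.3069
  prox(v) = soft_thresh(0.3069, 0.0779) = 0.2289
Iteration 2: beta = 0.3333, y = 0.2289 + 0.3333*(0.2289 - 0.7258) = 0.0633
  grad(y) = 0.7599, v = y - alpha*grad = 0.0268
  prox(v) = soft_thresh(0.0268, 0.0779) = 0.0
Iteration 3: beta = 0.5, y = 0.0 + 0.5*(0.0 - 0.2289) = -0.1145
  grad(y) = -1.3737, v = y - alpha*grad = -0.0484
  prox(v) = soft_thresh(-0.0484, 0.0779) = 0.0
f(x_3) = 6*0.0^2 + 0*0.0 + 1.62*|0.0| = 0.0


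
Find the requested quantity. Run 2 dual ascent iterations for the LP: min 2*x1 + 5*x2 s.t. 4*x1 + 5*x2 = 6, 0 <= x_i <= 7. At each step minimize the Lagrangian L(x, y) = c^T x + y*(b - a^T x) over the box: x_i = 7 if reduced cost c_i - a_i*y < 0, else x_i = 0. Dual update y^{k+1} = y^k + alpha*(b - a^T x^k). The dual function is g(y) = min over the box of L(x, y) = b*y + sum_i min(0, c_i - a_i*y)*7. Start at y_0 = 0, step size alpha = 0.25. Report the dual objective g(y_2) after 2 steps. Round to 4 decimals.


Dual ascent for LP: min 2*x1 + 5*x2, 4*x1 + 5*x2 = 6, 0 <= x_i <= 7
Step 1: y^k = 0.0, reduced costs: (2.0, 5.0)
  x^k = (0.0, 0.0), subgradient = b - a^T x = 6.0
  y^{k+1} = 0.0 + 0.25*6.0 = 1.5
Step 2: y^k = 1.5, reduced costs: (-4.0, -2.5)
  x^k = (7.0, 7.0), subgradient = b - a^T x = -57.0
  y^{k+1} = 1.5 + 0.25*-57.0 = -12.75
Dual objective at y_2 = -12.75: reduced costs (53.0, 68.75), box minimizer x = (0.0, 0.0)
g(y_2) = b*y + (c1 - a1*y)*x1 + (c2 - a2*y)*x2 = 6*(-12.75) + 53.0*0.0 + 68.75*0.0 = -76.5 + 0.0 + 0.0 = -76.5


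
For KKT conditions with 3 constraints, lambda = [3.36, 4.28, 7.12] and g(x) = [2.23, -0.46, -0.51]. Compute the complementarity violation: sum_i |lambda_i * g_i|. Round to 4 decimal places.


KKT complementary slackness check:
lambda_1 * g_1 = 3.36 * 2.23 = 7.4928
lambda_2 * g_2 = 4.28 * -0.46 = -1.9688
lambda_3 * g_3 = 7.12 * -0.51 = -3.6312
Total violation = 7.4928 + 1.9688 + 3.6312 = 13.0928


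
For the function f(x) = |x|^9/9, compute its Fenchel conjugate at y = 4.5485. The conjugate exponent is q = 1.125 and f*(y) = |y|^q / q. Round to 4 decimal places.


The conjugate exponent q satisfies 1/p + 1/q = 1.
p = 9, so q = 9/(9 - 1) = 1.125
|y|^q = 4.5485^1.125 = 5.4967
f*(4.5485) = 5.4967 / 1.125 = 4.886


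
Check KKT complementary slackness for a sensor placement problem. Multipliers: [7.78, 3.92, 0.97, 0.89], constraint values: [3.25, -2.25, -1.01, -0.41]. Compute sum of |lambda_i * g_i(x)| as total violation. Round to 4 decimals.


KKT complementary slackness check:
lambda_1 * g_1 = 7.78 * 3.25 = 25.285
lambda_2 * g_2 = 3.92 * -2.25 = -8.82
lambda_3 * g_3 = 0.97 * -1.01 = -0.9797
lambda_4 * g_4 = 0.89 * -0.41 = -0.3649
Total violation = 25.285 + 8.82 + 0.9797 + 0.3649 = 35.4496


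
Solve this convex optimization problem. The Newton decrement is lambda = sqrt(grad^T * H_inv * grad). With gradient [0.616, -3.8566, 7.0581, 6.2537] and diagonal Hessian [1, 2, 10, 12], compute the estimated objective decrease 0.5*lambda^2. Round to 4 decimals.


Step 1: H is diagonal, so H^(-1) * g = [0.616, -1.9283, 0.7058, 0.5211].
Step 2: g^T H^(-1) g = sum_i g_i^2 / H_ii
  = (0.616)^2/1 + (-3.8566)^2/2 + (7.0581)^2/10 + (6.2537)^2/12
  = 0.3795 + 7.4367 + 4.9817 + 3.2591 = 16.0569
Step 3: Objective decrease = 0.5 * g^T H^(-1) g = 8.0284


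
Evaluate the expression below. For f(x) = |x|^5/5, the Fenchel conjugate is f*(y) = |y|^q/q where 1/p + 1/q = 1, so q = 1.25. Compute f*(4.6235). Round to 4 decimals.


The conjugate exponent q satisfies 1/p + 1/q = 1.
p = 5, so q = 5/(5 - 1) = 1.25
|y|^q = 4.6235^1.25 = 6.7797
f*(4.6235) = 6.7797 / 1.25 = 5.4238


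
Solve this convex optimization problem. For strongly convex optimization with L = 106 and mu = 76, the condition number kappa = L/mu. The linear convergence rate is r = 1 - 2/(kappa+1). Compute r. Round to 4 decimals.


Step 1: Compute the condition number.
kappa = L/mu = 106/76 = 1.3947
Step 2: Compute the convergence rate.
r = 1 - 2/(kappa + 1) = 1 - 2*mu/(L + mu) = (L - mu)/(L + mu) = 30/182 = 0.1648


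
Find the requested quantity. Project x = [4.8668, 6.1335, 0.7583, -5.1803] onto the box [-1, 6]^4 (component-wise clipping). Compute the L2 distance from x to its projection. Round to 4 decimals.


Project each component onto [-1, 6].
clip(4.8668) = 4.8668, clip(6.1335) = 6.0, clip(0.7583) = 0.7583, clip(-5.1803) = -1.0
Projection = [4.8668, 6.0, 0.7583, -1.0]
Squared diffs: [0.0, 0.0178, 0.0, 17.4749]
Distance = sqrt(17.4927) = 4.1824


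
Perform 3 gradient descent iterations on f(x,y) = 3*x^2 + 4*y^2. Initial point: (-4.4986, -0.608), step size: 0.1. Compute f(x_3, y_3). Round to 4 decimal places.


Gradient descent on f(x,y) = 3*x^2 + 4*y^2.
Starting point: (-4.4986, -0.608), alpha = 0.1
Step 1: grad_x = 2*3*-4.4986 = -26.9916, grad_y = 2*4*-0.608 = -4.864
  x_1 = -4.4986 - 0.1*-26.9916 = -1.7994
  y_1 = -0.608 - 0.1*-4.864 = -0.1216
Step 2: grad_x = 2*3*-1.7994 = -10.7966, grad_y = 2*4*-0.1216 = -0.9728
  x_2 = -1.7994 - 0.1*-10.7966 = -0.7198
  y_2 = -0.1216 - 0.1*-0.9728 = -0.0243
Step 3: grad_x = 2*3*-0.7198 = -4.3187, grad_y = 2*4*-0.0243 = -0.1946
  x_3 = -0.7198 - 0.1*-4.3187 = -0.2879
  y_3 = -0.0243 - 0.1*-0.1946 = -0.0049
f(-0.2879, -0.0049) = 3*(-0.2879)^2 + 4*(-0.0049)^2 = 0.2488


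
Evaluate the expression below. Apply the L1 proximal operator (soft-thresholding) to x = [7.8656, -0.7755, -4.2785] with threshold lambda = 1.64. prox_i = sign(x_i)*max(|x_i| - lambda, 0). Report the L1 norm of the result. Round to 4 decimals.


Soft-thresholding with lambda = 1.64:
prox(7.8656) = sign(7.8656)*max(|7.8656| - 1.64, 0) = 6.2256
prox(-0.7755) = sign(-0.7755)*max(|-0.7755| - 1.64, 0) = 0.0
prox(-4.2785) = sign(-4.2785)*max(|-4.2785| - 1.64, 0) = -2.6385
prox(x) = [6.2256, 0.0, -2.6385]
||prox(x)||_1 = 6.2256 + 0.0 + 2.6385 = 8.8641


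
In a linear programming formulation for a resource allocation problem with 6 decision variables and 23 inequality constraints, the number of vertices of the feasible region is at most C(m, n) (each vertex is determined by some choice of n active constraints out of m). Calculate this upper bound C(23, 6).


Each vertex corresponds to some choice of n active constraints out of m, so the number of vertices is at most C(m, n) = m! / (n!(m-n)!).
m = 23, n = 6
Numerator: 23 * 22 * 21 * 20 * 19 * 18
Denominator: 6! = 720
C(23, 6) = 100947


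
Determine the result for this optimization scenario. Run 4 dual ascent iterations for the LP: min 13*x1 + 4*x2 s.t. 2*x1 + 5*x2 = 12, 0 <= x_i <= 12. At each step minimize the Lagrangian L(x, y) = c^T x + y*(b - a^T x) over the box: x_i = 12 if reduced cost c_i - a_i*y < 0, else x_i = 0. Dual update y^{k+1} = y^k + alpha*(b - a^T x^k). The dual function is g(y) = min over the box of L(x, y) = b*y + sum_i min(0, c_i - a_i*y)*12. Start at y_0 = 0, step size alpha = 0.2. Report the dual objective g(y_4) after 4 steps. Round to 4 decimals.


Dual ascent for LP: min 13*x1 + 4*x2, 2*x1 + 5*x2 = 12, 0 <= x_i <= 12
Step 1: y^k = 0.0, reduced costs: (13.0, 4.0)
  x^k = (0.0, 0.0), subgradient = b - a^T x = 12.0
  y^{k+1} = 0.0 + 0.2*12.0 = 2.4
Step 2: y^k = 2.4, reduced costs: (8.2, -8.0)
  x^k = (0.0, 12.0), subgradient = b - a^T x = -48.0
  y^{k+1} = 2.4 + 0.2*-48.0 = -7.2
Step 3: y^k = -7.2, reduced costs: (27.4, 40.0)
  x^k = (0.0, 0.0), subgradient = b - a^T x = 12.0
  y^{k+1} = -7.2 + 0.2*12.0 = -4.8
Step 4: y^k = -4.8, reduced costs: (22.6, 28.0)
  x^k = (0.0, 0.0), subgradient = b - a^T x = 12.0
  y^{k+1} = -4.8 + 0.2*12.0 = -2.4
Dual objective at y_4 = -2.4: reduced costs (17.8, 16.0), box minimizer x = (0.0, 0.0)
g(y_4) = b*y + (c1 - a1*y)*x1 + (c2 - a2*y)*x2 = 12*(-2.4) + 17.8*0.0 + 16.0*0.0 = -28.8 + 0.0 + 0.0 = -28.8


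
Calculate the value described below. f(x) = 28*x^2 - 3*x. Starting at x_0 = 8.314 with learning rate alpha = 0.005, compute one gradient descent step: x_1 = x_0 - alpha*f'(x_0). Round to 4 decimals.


We compute the gradient at x_0 and apply the update.
f'(x) = 56*x - 3
f'(8.314) = 56*8.314 - 3 = 462.584
x_1 = 8.314 - 0.005*462.584 = 6.0011


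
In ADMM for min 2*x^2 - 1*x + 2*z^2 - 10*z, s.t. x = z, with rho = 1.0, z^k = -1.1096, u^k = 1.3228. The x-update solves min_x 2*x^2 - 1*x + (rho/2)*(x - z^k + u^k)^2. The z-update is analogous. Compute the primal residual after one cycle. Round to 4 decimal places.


ADMM iteration with rho = 1.0, z^k = -1.1096, u^k = 1.3228
Step 1: x-update.
Minimize 2*x^2 - 1*x + (1.0/2)*(x + 1.1096 + 1.3228)^2
FOC: (2*2 + 1.0)*x = 1 + 1.0*(-1.1096 - 1.3228)
x^{k+1} = -0.2865
Step 2: z-update.
Minimize 2*z^2 - 10*z + (1.0/2)*(-0.2865 - z + 1.3228)^2
FOC: (2*2 + 1.0)*z = 10 + 1.0*(-0.2865 + 1.3228)
z^{k+1} = 2.2073
Step 3: u-update.
u^{k+1} = 1.3228 - 0.2865 - 2.2073 = -1.1709
Step 4: Primal residual = |-0.2865 - 2.2073| = 2.4937


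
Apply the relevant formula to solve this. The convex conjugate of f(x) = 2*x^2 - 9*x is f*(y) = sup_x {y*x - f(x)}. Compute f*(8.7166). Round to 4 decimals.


f*(y) = sup_x {y*x - a*x^2 - b*x} = sup_x {(y-b)*x - a*x^2}
FOC: (y - b) - 2a*x = 0 => x* = (y - b)/(2a)
x* = (8.7166 + 9)/(2*2) = 4.4292
f*(8.7166) = (y-b)^2/(4a) = (8.7166 + 9)^2/(4*2)
= 313.8779/8 = 39.2347


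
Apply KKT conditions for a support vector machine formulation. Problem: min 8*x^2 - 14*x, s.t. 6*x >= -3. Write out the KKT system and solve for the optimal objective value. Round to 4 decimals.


Step 1: Try lambda = 0 (constraint inactive).
Stationarity: 2*8*x - 14 = 0
x* = 14/(2*8) = 0.875
Check constraint: 6*0.875 = 5.25 >= -3 -- satisfied.
Step 2: Compute optimal value.
f(x*) = 8*0.875^2 - 14*0.875 = -6.125


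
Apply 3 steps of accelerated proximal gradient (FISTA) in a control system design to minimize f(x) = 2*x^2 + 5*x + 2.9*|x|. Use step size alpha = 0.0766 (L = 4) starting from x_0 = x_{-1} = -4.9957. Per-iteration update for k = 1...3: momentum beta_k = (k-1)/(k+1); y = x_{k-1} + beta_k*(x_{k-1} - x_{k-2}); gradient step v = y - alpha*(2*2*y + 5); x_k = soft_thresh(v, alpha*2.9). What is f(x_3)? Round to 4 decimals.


FISTA on f(x) = 2*x^2 + 5*x + 2.9*|x|
L = 4, alpha = 0.0766
Iteration 1: beta = 0.0, y = -4.9957 + 0.0*(-4.9957 + 4.9957) = -4.9957
  grad(y) = -14.9828, v = y - alpha*grad = -3.848
  prox(v) = soft_thresh(-3.848, 0.2221) = -3.6259
Iteration 2: beta = 0.3333, y = -3.6259 + 0.3333*(-3.6259 + 4.9957) = -3.1693
  grad(y) = -7.6771, v = y - alpha*grad = -2.5812
  prox(v) = soft_thresh(-2.5812, 0.2221) = -2.3591
Iteration 3: beta = 0.5, y = -2.3591 + 0.5*(-2.3591 + 3.6259) = -1.7257
  grad(y) = -1.9026, v = y - alpha*grad = -1.5799
  prox(v) = soft_thresh(-1.5799, 0.2221) = -1.3578
f(x_3) = 2*(-1.3578)^2 + 5*(-1.3578) + 2.9*|-1.3578| = 0.8358


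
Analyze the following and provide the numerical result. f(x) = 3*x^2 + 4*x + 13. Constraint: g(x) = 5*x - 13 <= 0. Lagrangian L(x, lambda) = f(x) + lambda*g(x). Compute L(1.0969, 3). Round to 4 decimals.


Step 1: Evaluate f(x).
f(1.0969) = 3*1.0969^2 + 4*1.0969 + 13 = 20.9972
Step 2: Evaluate g(x).
g(1.0969) = 5*1.0969 - 13 = -7.5155
Step 3: Compute Lagrangian.
L = 20.9972 + 3*-7.5155 = -1.5493


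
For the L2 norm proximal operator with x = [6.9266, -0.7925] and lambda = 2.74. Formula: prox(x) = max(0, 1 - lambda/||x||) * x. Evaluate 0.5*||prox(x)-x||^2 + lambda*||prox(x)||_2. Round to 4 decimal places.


Step 1: Compute ||x||.
||x|| = 6.9718
Step 2: Compute scaling factor.
scale = max(0, 1 - 2.74/6.9718) = 0.607
Step 3: prox(x) = [4.2044, -0.481]
||prox(x)|| = 4.2318
Step 4: Proximal objective.
0.5*||prox-x||^2 = 3.7538
lambda*||prox|| = 11.5951
Total = 15.3489


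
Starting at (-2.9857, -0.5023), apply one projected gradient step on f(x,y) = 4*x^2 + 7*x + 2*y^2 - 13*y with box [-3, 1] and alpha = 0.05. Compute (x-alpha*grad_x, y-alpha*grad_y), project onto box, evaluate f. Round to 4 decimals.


Step 1: Compute gradient at (-2.9857, -0.5023).
grad_x = 2*4*-2.9857 + 7 = -16.8856
grad_y = 2*2*-0.5023 - 13 = -15.0092
Step 2: Gradient step.
x_raw = -2.9857 - 0.05*-16.8856 = -2.1414
y_raw = -0.5023 - 0.05*-15.0092 = 0.2482
Step 3: Project onto [-3, 1].
x_proj = clip(-2.1414) = -2.1414
y_proj = clip(0.2482) = 0.2482
Step 4: Evaluate f.
f(-2.1414, 0.2482) = 0.2499


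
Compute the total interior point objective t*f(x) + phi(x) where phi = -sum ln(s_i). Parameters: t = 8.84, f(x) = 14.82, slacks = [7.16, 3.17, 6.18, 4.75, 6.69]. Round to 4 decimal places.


Step 1: Compute log-barrier.
ln values: [1.9685, 1.1537, 1.8213, 1.5581, 1.9006]
phi = -(1.9685 + 1.1537 + 1.8213 + 1.5581 + 1.9006) = -8.4023
Step 2: Compute augmented objective.
t*f(x) = 8.84*14.82 = 131.0088
Total = 131.0088 - 8.4023 = 122.6065


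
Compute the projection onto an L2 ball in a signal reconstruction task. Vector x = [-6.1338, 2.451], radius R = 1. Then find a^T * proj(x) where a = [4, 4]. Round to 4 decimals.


Step 1: Compute ||x|| (intermediates to 6 decimals).
||x|| = sqrt((-6.1338)^2 + 2.451^2) = 6.605369
Step 2: Project.
Since ||x|| > R, scale = R/||x|| = 1/6.605369 = 0.151392, proj(x) = scale * x
proj(x) = [-0.928608, 0.371062]
Step 3: Dot product.
a^T * proj(x) = 4*(-0.928608) + 4*0.371062 = -2.2302


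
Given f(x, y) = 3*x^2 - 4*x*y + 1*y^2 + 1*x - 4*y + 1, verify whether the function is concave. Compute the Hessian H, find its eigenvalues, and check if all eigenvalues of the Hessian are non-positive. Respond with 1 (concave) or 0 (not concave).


The Hessian of f(x,y) = 3*x^2 - 4*x*y + 1*y^2 + 1*x - 4*y + 1 is:
H = [[6, -4], [-4, 2]]
Trace = 6 + 2 = 8
Determinant = 6*2 - (-4)^2 = -4
Discriminant = (8)^2 - 4*-4 = 80.0
Eigenvalues: lambda_1 = -0.4721, lambda_2 = 8.4721
The function is not concave.

0


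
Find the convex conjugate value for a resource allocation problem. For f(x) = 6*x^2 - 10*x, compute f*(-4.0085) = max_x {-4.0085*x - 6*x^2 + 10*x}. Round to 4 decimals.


f*(y) = sup_x {y*x - a*x^2 - b*x} = sup_x {(y-b)*x - a*x^2}
FOC: (y - b) - 2a*x = 0 => x* = (y - b)/(2a)
x* = (-4.0085 + 10)/(2*6) = 0.4993
f*(-4.0085) = (y-b)^2/(4a) = (-4.0085 + 10)^2/(4*6)
= 35.8981/24 = 1.4958


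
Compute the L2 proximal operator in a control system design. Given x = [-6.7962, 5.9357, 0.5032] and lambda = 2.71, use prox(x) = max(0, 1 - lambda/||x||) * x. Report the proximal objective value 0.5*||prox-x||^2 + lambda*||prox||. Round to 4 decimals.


Step 1: Compute ||x||.
||x|| = 9.0374
Step 2: Compute scaling factor.
scale = max(0, 1 - 2.71/9.0374) = 0.7001
Step 3: prox(x) = [-4.7583, 4.1558, 0.3523]
||prox(x)|| = 6.3274
Step 4: Proximal objective.
0.5*||prox-x||^2 = 3.6721
lambda*||prox|| = 17.1473
Total = 20.8192


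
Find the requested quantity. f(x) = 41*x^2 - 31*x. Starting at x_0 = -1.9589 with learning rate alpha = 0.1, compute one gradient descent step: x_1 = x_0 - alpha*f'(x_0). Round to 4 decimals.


We compute the gradient at x_0 and apply the update.
f'(x) = 82*x - 31
f'(-1.9589) = 82*-1.9589 - 31 = -191.6298
x_1 = -1.9589 - 0.1*-191.6298 = 17.2041


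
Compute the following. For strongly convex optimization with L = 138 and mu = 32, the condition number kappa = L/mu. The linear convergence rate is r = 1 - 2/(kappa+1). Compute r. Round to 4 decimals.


Step 1: Compute the condition number.
kappa = L/mu = 138/32 = 4.3125
Step 2: Compute the convergence rate.
r = 1 - 2/(kappa + 1) = 1 - 2*mu/(L + mu) = (L - mu)/(L + mu) = 106/170 = 0.6235


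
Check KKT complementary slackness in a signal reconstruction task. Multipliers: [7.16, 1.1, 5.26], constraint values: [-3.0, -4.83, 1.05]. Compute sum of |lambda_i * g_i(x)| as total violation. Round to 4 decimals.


KKT complementary slackness check:
lambda_1 * g_1 = 7.16 * -3.0 = -21.48
lambda_2 * g_2 = 1.1 * -4.83 = -5.313
lambda_3 * g_3 = 5.26 * 1.05 = 5.523
Total violation = 21.48 + 5.313 + 5.523 = 32.316


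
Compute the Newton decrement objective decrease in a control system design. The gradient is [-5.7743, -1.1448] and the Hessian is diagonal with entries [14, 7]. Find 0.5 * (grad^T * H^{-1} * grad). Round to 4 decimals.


Step 1: H is diagonal, so H^(-1) * g = [-0.4125, -0.1635].
Step 2: g^T H^(-1) g = sum_i g_i^2 / H_ii
  = (-5.7743)^2/14 + (-1.1448)^2/7
  = 2.3816 + 0.1872 = 2.5688
Step 3: Objective decrease = 0.5 * g^T H^(-1) g = 1.2844


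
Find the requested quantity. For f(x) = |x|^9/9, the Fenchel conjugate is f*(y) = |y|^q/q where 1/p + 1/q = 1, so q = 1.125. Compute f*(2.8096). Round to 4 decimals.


The conjugate exponent q satisfies 1/p + 1/q = 1.
p = 9, so q = 9/(9 - 1) = 1.125
|y|^q = 2.8096^1.125 = 3.1969
f*(2.8096) = 3.1969 / 1.125 = 2.8417


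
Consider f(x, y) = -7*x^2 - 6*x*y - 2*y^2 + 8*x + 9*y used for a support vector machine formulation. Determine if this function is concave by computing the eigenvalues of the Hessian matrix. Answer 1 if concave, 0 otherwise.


The Hessian of f(x,y) = -7*x^2 - 6*x*y - 2*y^2 + 8*x + 9*y is:
H = [[-14, -6], [-6, -4]]
Trace = -14 - 4 = -18
Determinant = -14*-4 - (-6)^2 = 20
Discriminant = (-18)^2 - 4*20 = 244.0
Eigenvalues: lambda_1 = -16.8102, lambda_2 = -1.1898
The function is concave.

1


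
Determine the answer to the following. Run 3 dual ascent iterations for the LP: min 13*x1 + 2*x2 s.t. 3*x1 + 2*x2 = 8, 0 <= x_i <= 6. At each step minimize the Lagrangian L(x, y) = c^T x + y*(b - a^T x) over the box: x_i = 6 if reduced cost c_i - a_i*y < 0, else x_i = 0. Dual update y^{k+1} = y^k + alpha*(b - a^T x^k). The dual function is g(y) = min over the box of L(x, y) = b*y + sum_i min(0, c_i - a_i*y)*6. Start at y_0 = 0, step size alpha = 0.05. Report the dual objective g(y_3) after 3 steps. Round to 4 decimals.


Dual ascent for LP: min 13*x1 + 2*x2, 3*x1 + 2*x2 = 8, 0 <= x_i <= 6
Step 1: y^k = 0.0, reduced costs: (13.0, 2.0)
  x^k = (0.0, 0.0), subgradient = b - a^T x = 8.0
  y^{k+1} = 0.0 + 0.05*8.0 = 0.4
Step 2: y^k = 0.4, reduced costs: (11.8, 1.2)
  x^k = (0.0, 0.0), subgradient = b - a^T x = 8.0
  y^{k+1} = 0.4 + 0.05*8.0 = 0.8
Step 3: y^k = 0.8, reduced costs: (10.6, 0.4)
  x^k = (0.0, 0.0), subgradient = b - a^T x = 8.0
  y^{k+1} = 0.8 + 0.05*8.0 = 1.2
Dual objective at y_3 = 1.2: reduced costs (9.4, -0.4), box minimizer x = (0.0, 6.0)
g(y_3) = b*y + (c1 - a1*y)*x1 + (c2 - a2*y)*x2 = 8*1.2 + 9.4*0.0 + (-0.4)*6.0 = 9.6 + 0.0 - 2.4 = 7.2


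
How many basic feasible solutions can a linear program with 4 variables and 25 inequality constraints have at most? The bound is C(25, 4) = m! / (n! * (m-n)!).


Each vertex corresponds to some choice of n active constraints out of m, so the number of vertices is at most C(m, n) = m! / (n!(m-n)!).
m = 25, n = 4
Numerator: 25 * 24 * 23 * 22
Denominator: 4! = 24
C(25, 4) = 12650


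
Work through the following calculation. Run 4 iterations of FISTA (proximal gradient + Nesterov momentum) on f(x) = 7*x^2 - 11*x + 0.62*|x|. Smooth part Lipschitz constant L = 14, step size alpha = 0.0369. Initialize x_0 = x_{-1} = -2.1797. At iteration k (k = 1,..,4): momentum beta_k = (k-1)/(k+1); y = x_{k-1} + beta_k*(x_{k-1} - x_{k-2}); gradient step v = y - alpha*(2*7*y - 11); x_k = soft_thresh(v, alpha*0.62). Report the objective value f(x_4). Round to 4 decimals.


FISTA on f(x) = 7*x^2 - 11*x + 0.62*|x|
L = 14, alpha = 0.0369
Iteration 1: beta = 0.0, y = -2.1797 + 0.0*(-2.1797 + 2.1797) = -2.1797
  grad(y) = -41.5158, v = y - alpha*grad = -0.6478
  prox(v) = soft_thresh(-0.6478, 0.0229) = -0.6249
Iteration 2: beta = 0.3333, y = -0.6249 + 0.3333*(-0.6249 + 2.1797) = -0.1066
  grad(y) = -12.4927, v = y - alpha*grad = 0.3544
  prox(v) = soft_thresh(0.3544, 0.0229) = 0.3315
Iteration 3: beta = 0.5, y = 0.3315 + 0.5*(0.3315 + 0.6249) = 0.8097
  grad(y) = 0.3354, v = y - alpha*grad = 0.7973
  prox(v) = soft_thresh(0.7973, 0.0229) = 0.7744
Iteration 4: beta = 0.6, y = 0.7744 + 0.6*(0.7744 - 0.3315) = 1.0402
  grad(y) = 3.5625, v = y - alpha*grad = 0.9087
  prox(v) = soft_thresh(0.9087, 0.0229) = 0.8858
f(x_4) = 7*0.8858^2 - 11*0.8858 + 0.62*|0.8858| = -3.702


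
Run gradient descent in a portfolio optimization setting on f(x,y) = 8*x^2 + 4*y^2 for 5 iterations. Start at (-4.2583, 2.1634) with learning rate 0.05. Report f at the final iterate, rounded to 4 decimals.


Gradient descent on f(x,y) = 8*x^2 + 4*y^2.
Starting point: (-4.2583, 2.1634), alpha = 0.05
Step 1: grad_x = 2*8*-4.2583 = -68.1328, grad_y = 2*4*2.1634 = 17.3072
  x_1 = -4.2583 - 0.05*-68.1328 = -0.8517
  y_1 = 2.1634 - 0.05*17.3072 = 1.298
Step 2: grad_x = 2*8*-0.8517 = -13.6266, grad_y = 2*4*1.298 = 10.3843
  x_2 = -0.8517 - 0.05*-13.6266 = -0.1703
  y_2 = 1.298 - 0.05*10.3843 = 0.7788
Step 3: grad_x = 2*8*-0.1703 = -2.7253, grad_y = 2*4*0.7788 = 6.2306
  x_3 = -0.1703 - 0.05*-2.7253 = -0.0341
  y_3 = 0.7788 - 0.05*6.2306 = 0.4673
Step 4: grad_x = 2*8*-0.0341 = -0.5451, grad_y = 2*4*0.4673 = 3.7384
  x_4 = -0.0341 - 0.05*-0.5451 = -0.0068
  y_4 = 0.4673 - 0.05*3.7384 = 0.2804
Step 5: grad_x = 2*8*-0.0068 = -0.109, grad_y = 2*4*0.2804 = 2.243
  x_5 = -0.0068 - 0.05*-0.109 = -0.0014
  y_5 = 0.2804 - 0.05*2.243 = 0.1682
f(-0.0014, 0.1682) = 8*(-0.0014)^2 + 4*0.1682^2 = 0.1132


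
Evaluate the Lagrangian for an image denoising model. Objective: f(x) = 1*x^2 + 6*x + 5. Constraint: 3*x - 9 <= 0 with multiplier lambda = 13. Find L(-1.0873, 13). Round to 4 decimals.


Step 1: Evaluate f(x).
f(-1.0873) = 1*(-1.0873)^2 + 6*(-1.0873) + 5 = -0.3416
Step 2: Evaluate g(x).
g(-1.0873) = 3*-1.0873 - 9 = -12.2619
Step 3: Compute Lagrangian.
L = -0.3416 + 13*-12.2619 = -159.7463


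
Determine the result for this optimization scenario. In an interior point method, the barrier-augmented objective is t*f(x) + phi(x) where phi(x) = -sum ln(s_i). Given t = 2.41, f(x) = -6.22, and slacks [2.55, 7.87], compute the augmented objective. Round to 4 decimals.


Step 1: Compute log-barrier.
ln values: [0.9361, 2.0631]
phi = -(0.9361 + 2.0631) = -2.9992
Step 2: Compute augmented objective.
t*f(x) = 2.41*-6.22 = -14.9902
Total = -14.9902 - 2.9992 = -17.9894


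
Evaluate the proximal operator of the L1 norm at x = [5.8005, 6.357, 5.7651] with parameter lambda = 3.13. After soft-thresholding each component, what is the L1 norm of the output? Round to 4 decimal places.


Soft-thresholding with lambda = 3.13:
prox(5.8005) = sign(5.8005)*max(|5.8005| - 3.13, 0) = 2.6705
prox(6.357) = sign(6.357)*max(|6.357| - 3.13, 0) = 3.227
prox(5.7651) = sign(5.7651)*max(|5.7651| - 3.13, 0) = 2.6351
prox(x) = [2.6705, 3.227, 2.6351]
||prox(x)||_1 = 2.6705 + 3.227 + 2.6351 = 8.5326


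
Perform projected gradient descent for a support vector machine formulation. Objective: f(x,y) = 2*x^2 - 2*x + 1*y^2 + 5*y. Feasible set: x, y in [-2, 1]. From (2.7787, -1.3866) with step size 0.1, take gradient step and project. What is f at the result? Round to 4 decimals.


Step 1: Compute gradient at (2.7787, -1.3866).
grad_x = 2*2*2.7787 - 2 = 9.1148
grad_y = 2*1*-1.3866 + 5 = 2.2268
Step 2: Gradient step.
x_raw = 2.7787 - 0.1*9.1148 = 1.8672
y_raw = -1.3866 - 0.1*2.2268 = -1.6093
Step 3: Project onto [-2, 1].
x_proj = clip(1.8672) = 1.0
y_proj = clip(-1.6093) = -1.6093
Step 4: Evaluate f.
f(1.0, -1.6093) = -5.4566


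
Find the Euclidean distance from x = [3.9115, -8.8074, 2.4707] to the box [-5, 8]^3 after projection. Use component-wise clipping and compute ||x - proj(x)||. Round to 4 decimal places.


Project each component onto [-5, 8].
clip(3.9115) = 3.9115, clip(-8.8074) = -5.0, clip(2.4707) = 2.4707
Projection = [3.9115, -5.0, 2.4707]
Squared diffs: [0.0, 14.4963, 0.0]
Distance = sqrt(14.4963) = 3.8074


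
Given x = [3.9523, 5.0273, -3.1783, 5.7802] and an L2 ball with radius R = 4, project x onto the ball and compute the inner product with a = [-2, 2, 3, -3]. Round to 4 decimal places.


Step 1: Compute ||x|| (intermediates to 6 decimals).
||x|| = sqrt(3.9523^2 + 5.0273^2 + (-3.1783)^2 + 5.7802^2) = 9.187313
Step 2: Project.
Since ||x|| > R, scale = R/||x|| = 4/9.187313 = 0.435383, proj(x) = scale * x
proj(x) = [1.720764, 2.188801, -1.383778, 2.516601]
Step 3: Dot product.
a^T * proj(x) = -2*1.720764 + 2*2.188801 + 3*(-1.383778) - 3*2.516601 = -10.7651


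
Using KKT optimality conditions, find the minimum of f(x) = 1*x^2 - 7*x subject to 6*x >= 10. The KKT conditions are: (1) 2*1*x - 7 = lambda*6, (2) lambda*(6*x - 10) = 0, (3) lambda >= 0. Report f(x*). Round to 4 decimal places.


Step 1: Try lambda = 0 (constraint inactive).
Stationarity: 2*1*x - 7 = 0
x* = 7/(2*1) = 3.5
Check constraint: 6*3.5 = 21.0 >= 10 -- satisfied.
Step 2: Compute optimal value.
f(x*) = 1*3.5^2 - 7*3.5 = -12.25


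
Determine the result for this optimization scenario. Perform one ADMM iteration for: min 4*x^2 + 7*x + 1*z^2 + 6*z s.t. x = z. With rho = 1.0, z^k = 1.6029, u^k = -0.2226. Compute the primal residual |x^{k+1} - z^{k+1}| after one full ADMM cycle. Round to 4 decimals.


ADMM iteration with rho = 1.0, z^k = 1.6029, u^k = -0.2226
Step 1: x-update.
Minimize 4*x^2 + 7*x + (1.0/2)*(x - 1.6029 - 0.2226)^2
FOC: (2*4 + 1.0)*x = -7 + 1.0*(1.6029 + 0.2226)
x^{k+1} = -0.5749
Step 2: z-update.
Minimize 1*z^2 + 6*z + (1.0/2)*(-0.5749 - z - 0.2226)^2
FOC: (2*1 + 1.0)*z = -6 + 1.0*(-0.5749 - 0.2226)
z^{k+1} = -2.2658
Step 3: u-update.
u^{k+1} = -0.2226 - 0.5749 + 2.2658 = 1.4683
Step 4: Primal residual = |-0.5749 + 2.2658| = 1.6909


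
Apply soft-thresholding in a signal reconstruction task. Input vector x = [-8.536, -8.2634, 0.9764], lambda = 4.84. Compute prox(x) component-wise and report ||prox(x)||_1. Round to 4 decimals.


Soft-thresholding with lambda = 4.84:
prox(-8.536) = sign(-8.536)*max(|-8.536| - 4.84, 0) = -3.696
prox(-8.2634) = sign(-8.2634)*max(|-8.2634| - 4.84, 0) = -3.4234
prox(0.9764) = sign(0.9764)*max(|0.9764| - 4.84, 0) = 0.0
prox(x) = [-3.696, -3.4234, 0.0]
||prox(x)||_1 = 3.696 + 3.4234 + 0.0 = 7.1194


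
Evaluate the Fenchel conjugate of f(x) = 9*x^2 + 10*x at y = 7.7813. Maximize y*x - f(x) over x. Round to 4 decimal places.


f*(y) = sup_x {y*x - a*x^2 - b*x} = sup_x {(y-b)*x - a*x^2}
FOC: (y - b) - 2a*x = 0 => x* = (y - b)/(2a)
x* = (7.7813 - 10)/(2*9) = -0.1233
f*(7.7813) = (y-b)^2/(4a) = (7.7813 - 10)^2/(4*9)
= 4.9226/36 = 0.1367


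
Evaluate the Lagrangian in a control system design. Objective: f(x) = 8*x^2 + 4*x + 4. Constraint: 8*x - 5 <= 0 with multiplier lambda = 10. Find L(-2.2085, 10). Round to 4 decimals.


Step 1: Evaluate f(x).
f(-2.2085) = 8*(-2.2085)^2 + 4*(-2.2085) + 4 = 34.1858
Step 2: Evaluate g(x).
g(-2.2085) = 8*-2.2085 - 5 = -22.668
Step 3: Compute Lagrangian.
L = 34.1858 + 10*-22.668 = -192.4942


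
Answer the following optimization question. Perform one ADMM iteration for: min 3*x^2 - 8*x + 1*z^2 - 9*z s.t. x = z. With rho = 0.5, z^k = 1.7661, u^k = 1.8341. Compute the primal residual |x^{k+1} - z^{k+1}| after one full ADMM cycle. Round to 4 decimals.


ADMM iteration with rho = 0.5, z^k = 1.7661, u^k = 1.8341
Step 1: x-update.
Minimize 3*x^2 - 8*x + (0.5/2)*(x - 1.7661 + 1.8341)^2
FOC: (2*3 + 0.5)*x = 8 + 0.5*(1.7661 - 1.8341)
x^{k+1} = 1.2255
Step 2: z-update.
Minimize 1*z^2 - 9*z + (0.5/2)*(1.2255 - z + 1.8341)^2
FOC: (2*1 + 0.5)*z = 9 + 0.5*(1.2255 + 1.8341)
z^{k+1} = 4.2119
Step 3: u-update.
u^{k+1} = 1.8341 + 1.2255 - 4.2119 = -1.1523
Step 4: Primal residual = |1.2255 - 4.2119| = 2.9864


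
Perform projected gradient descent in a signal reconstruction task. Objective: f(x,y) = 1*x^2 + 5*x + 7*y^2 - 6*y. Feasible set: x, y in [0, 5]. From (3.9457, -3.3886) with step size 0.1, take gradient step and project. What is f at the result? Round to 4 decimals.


Step 1: Compute gradient at (3.9457, -3.3886).
grad_x = 2*1*3.9457 + 5 = 12.8914
grad_y = 2*7*-3.3886 - 6 = -53.4404
Step 2: Gradient step.
x_raw = 3.9457 - 0.1*12.8914 = 2.6566
y_raw = -3.3886 - 0.1*-53.4404 = 1.9554
Step 3: Project onto [0, 5].
x_proj = clip(2.6566) = 2.6566
y_proj = clip(1.9554) = 1.9554
Step 4: Evaluate f.
f(2.6566, 1.9554) = 35.3737


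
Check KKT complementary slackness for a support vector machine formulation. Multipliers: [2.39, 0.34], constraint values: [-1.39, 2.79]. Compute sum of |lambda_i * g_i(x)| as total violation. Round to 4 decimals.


KKT complementary slackness check:
lambda_1 * g_1 = 2.39 * -1.39 = -3.3221
lambda_2 * g_2 = 0.34 * 2.79 = 0.9486
Total violation = 3.3221 + 0.9486 = 4.2707


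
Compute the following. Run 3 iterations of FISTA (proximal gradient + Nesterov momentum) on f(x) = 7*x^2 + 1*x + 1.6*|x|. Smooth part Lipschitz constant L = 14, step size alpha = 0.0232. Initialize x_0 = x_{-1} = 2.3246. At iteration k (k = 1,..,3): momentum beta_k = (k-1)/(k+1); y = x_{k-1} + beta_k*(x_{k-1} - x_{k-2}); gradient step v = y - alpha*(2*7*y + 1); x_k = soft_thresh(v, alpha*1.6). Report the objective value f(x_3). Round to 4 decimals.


FISTA on f(x) = 7*x^2 + 1*x + 1.6*|x|
L = 14, alpha = 0.0232
Iteration 1: beta = 0.0, y = 2.3246 + 0.0*(2.3246 - 2.3246) = 2.3246
  grad(y) = 33.5444, v = y - alpha*grad = 1.5464
  prox(v) = soft_thresh(1.5464, 0.0371) = 1.5092
Iteration 2: beta = 0.3333, y = 1.5092 + 0.3333*(1.5092 - 2.3246) = 1.2375
  grad(y) = 18.3245, v = y - alpha*grad = 0.8123
  prox(v) = soft_thresh(0.8123, 0.0371) = 0.7752
Iteration 3: beta = 0.5, y = 0.7752 + 0.5*(0.7752 - 1.5092) = 0.4082
  grad(y) = 6.7148, v = y - alpha*grad = 0.2524
  prox(v) = soft_thresh(0.2524, 0.0371) = 0.2153
f(x_3) = 7*0.2153^2 + 1*0.2153 + 1.6*|0.2153| = 0.8842


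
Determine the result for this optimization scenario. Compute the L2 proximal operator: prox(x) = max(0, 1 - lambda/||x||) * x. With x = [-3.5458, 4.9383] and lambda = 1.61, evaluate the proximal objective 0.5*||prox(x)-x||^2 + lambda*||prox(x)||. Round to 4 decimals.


Step 1: Compute ||x||.
||x|| = 6.0794
Step 2: Compute scaling factor.
scale = max(0, 1 - 1.61/6.0794) = 0.7352
Step 3: prox(x) = [-2.6068, 3.6305]
||prox(x)|| = 4.4694
Step 4: Proximal objective.
0.5*||prox-x||^2 = 1.2961
lambda*||prox|| = 7.1957
Total = 8.4918


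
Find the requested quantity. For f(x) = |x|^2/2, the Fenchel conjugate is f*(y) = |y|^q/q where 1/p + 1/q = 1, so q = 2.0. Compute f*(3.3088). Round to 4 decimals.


The conjugate exponent q satisfies 1/p + 1/q = 1.
p = 2, so q = 2/(2 - 1) = 2.0
|y|^q = 3.3088^2.0 = 10.9482
f*(3.3088) = 10.9482 / 2.0 = 5.4741


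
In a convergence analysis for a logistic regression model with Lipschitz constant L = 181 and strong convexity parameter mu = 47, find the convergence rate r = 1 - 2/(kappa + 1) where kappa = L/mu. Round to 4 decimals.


Step 1: Compute the condition number.
kappa = L/mu = 181/47 = 3.8511
Step 2: Compute the convergence rate.
r = 1 - 2/(kappa + 1) = 1 - 2*mu/(L + mu) = (L - mu)/(L + mu) = 134/228 = 0.5877


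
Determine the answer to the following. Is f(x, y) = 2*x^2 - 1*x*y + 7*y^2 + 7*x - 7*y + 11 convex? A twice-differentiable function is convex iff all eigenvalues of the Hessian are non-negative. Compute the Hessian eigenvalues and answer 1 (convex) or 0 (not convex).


The Hessian of f(x,y) = 2*x^2 - 1*x*y + 7*y^2 + 7*x - 7*y + 11 is:
H = [[4, -1], [-1, 14]]
Trace = 4 + 14 = 18
Determinant = 4*14 - (-1)^2 = 55
Discriminant = (18)^2 - 4*55 = 104.0
Eigenvalues: lambda_1 = 3.901, lambda_2 = 14.099
The function is convex.

1


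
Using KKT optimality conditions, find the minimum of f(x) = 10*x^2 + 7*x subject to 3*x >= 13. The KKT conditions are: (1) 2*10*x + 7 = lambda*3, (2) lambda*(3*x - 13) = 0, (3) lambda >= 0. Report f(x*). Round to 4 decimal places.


Step 1: Try lambda = 0 (constraint inactive).
x_unc = -7/(2*10) = -0.35
Check: 3*-0.35 = -1.05 < 13 -- violated!
Step 2: Constraint must be active: 3*x = 13
x* = 13/3 = 4.3333 (rounded; the exact value 13/3 is used below)
lambda = (2*10*(13/3) + 7)/3 = 31.2222
Step 3: Compute optimal value.
f(x*) = 10*(13/3)^2 + 7*(13/3) = 218.1111
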